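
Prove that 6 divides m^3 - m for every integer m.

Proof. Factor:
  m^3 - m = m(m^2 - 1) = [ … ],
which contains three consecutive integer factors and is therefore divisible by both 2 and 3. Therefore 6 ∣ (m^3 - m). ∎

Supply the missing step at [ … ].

(m - 1)m(m + 1)

m(m^2 - 1) = m(m - 1)(m + 1) = (m - 1)m(m + 1).
These three factors are consecutive integers, so their product is divisible by 6.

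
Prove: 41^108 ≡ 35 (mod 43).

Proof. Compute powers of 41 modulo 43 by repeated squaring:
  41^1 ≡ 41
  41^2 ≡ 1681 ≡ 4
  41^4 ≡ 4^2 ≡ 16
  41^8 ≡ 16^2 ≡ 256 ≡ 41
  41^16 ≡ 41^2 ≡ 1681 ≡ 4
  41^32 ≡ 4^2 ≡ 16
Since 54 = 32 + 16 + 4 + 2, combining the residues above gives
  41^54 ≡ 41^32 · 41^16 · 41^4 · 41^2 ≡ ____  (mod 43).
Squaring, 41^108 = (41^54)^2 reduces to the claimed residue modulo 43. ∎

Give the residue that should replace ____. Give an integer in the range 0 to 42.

11

41^32 · 41^16 · 41^4 · 41^2 ≡ 16 · 4 · 16 · 4 = 4096.
4096 mod 43 = 11, so 41^54 ≡ 11 (mod 43).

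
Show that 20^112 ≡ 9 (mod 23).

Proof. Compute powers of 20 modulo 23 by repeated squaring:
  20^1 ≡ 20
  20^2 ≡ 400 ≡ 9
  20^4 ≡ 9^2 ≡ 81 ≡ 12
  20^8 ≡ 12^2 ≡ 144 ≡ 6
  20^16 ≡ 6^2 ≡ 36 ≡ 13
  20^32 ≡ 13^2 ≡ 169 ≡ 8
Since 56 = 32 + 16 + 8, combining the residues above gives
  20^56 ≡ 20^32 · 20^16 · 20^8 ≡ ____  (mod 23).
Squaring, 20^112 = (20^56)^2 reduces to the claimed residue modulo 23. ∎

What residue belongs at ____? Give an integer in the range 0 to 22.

3

20^32 · 20^16 · 20^8 ≡ 8 · 13 · 6 = 624.
624 mod 23 = 3, so 20^56 ≡ 3 (mod 23).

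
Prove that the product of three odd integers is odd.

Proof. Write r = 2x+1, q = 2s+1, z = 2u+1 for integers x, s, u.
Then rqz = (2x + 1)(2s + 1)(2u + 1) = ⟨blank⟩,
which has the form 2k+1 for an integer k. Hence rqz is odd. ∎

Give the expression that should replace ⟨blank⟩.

2(4sux + 2su + 2sx + s + 2ux + u + x) + 1

(2x + 1)(2s + 1)(2u + 1) = 8sux + 4su + 4sx + 2s + 4ux + 2u + 2x + 1
= 2(4sux + 2su + 2sx + s + 2ux + u + x) + 1.
Since 4sux + 2su + 2sx + s + 2ux + u + x is an integer, the product is of the form 2k+1 for an integer k.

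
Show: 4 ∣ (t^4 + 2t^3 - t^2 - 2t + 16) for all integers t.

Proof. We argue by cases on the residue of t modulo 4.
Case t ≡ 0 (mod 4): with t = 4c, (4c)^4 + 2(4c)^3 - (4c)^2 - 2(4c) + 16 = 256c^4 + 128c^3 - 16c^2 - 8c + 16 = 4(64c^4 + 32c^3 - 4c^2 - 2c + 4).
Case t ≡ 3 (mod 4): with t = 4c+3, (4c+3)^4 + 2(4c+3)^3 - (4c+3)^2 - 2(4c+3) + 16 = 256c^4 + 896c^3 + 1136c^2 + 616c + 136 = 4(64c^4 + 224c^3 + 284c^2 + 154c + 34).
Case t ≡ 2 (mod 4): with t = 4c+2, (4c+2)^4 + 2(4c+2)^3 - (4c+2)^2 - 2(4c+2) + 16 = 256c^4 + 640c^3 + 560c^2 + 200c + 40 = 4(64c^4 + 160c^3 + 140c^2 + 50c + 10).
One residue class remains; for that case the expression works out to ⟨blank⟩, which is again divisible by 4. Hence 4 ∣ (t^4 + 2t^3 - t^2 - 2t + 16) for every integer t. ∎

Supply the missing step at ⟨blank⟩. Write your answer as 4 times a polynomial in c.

The residues treated are {0, 3, 2}, so the missing case is t ≡ 1 (mod 4); write t = 4c+1.
Then (4c+1)^4 + 2(4c+1)^3 - (4c+1)^2 - 2(4c+1) + 16 = 256c^4 + 384c^3 + 176c^2 + 24c + 16 = 4(64c^4 + 96c^3 + 44c^2 + 6c + 4).

4(64c^4 + 96c^3 + 44c^2 + 6c + 4)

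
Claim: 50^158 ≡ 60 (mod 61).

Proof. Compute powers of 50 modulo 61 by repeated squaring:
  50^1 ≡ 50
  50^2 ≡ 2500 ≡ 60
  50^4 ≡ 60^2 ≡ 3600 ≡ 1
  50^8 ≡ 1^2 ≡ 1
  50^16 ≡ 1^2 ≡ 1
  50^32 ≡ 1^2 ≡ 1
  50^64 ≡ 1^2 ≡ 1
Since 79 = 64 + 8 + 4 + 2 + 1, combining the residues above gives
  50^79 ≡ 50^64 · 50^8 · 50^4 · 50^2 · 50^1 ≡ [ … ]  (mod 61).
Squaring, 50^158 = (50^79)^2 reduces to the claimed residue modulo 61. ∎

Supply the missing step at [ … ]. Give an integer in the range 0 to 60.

Multiply the listed residues: 1 · 1 · 1 · 60 · 50 = 1 → 1 → 60 → 3000.
Reducing modulo 61: 3000 = 49·61 + 11, so 50^79 ≡ 11.

11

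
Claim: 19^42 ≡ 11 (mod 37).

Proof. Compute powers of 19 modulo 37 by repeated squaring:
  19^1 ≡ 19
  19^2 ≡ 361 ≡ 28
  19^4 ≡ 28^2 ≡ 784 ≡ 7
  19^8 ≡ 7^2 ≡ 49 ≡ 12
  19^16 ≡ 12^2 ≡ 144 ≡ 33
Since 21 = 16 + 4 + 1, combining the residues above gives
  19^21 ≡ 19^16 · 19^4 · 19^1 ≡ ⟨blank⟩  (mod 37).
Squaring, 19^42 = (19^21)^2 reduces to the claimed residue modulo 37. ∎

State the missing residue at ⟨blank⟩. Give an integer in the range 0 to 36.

Multiply the listed residues: 33 · 7 · 19 = 231 → 4389.
Reducing modulo 37: 4389 = 118·37 + 23, so 19^21 ≡ 23.

23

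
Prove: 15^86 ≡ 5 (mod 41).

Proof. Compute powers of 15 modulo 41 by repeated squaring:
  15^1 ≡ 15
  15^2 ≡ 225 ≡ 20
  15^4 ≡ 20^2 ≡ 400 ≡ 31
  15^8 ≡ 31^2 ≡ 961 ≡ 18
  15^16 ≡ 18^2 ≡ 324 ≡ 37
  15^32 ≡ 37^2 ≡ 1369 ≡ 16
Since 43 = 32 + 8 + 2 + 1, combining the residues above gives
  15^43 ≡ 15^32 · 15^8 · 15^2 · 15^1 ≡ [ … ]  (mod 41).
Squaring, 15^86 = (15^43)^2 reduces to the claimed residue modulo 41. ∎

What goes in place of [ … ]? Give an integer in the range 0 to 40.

13

Multiply the listed residues: 16 · 18 · 20 · 15 = 288 → 5760 → 86400.
Reducing modulo 41: 86400 = 2107·41 + 13, so 15^43 ≡ 13.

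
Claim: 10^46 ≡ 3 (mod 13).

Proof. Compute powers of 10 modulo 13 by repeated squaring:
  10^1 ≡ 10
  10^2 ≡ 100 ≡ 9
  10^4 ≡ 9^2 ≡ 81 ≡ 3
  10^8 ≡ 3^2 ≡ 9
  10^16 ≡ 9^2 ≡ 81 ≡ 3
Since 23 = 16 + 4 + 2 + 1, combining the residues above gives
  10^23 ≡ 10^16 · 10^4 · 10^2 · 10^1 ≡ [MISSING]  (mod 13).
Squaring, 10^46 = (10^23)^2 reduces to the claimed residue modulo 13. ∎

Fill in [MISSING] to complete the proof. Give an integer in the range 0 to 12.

4

10^16 · 10^4 · 10^2 · 10^1 ≡ 3 · 3 · 9 · 10 = 810.
810 mod 13 = 4, so 10^23 ≡ 4 (mod 13).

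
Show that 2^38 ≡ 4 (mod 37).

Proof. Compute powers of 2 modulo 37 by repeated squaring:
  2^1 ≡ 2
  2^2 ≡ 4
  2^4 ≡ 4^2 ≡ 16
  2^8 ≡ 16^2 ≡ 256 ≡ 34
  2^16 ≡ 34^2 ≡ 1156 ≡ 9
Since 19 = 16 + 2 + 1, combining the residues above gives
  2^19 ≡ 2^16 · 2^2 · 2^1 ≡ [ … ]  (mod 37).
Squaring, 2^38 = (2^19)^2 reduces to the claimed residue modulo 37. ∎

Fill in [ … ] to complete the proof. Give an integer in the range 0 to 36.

Multiply the listed residues: 9 · 4 · 2 = 36 → 72.
Reducing modulo 37: 72 = 1·37 + 35, so 2^19 ≡ 35.

35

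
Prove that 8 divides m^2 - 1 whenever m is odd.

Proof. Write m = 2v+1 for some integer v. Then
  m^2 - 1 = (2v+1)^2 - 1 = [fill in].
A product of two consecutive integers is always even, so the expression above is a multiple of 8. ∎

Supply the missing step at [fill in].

(2v+1)^2 - 1 = 4v^2 + 4v + 1 - 1 = 4v^2 + 4v = 4v(v+1).
Since v and v+1 are consecutive, v(v+1) is even, and 4·(even) is a multiple of 8.

4v(v + 1)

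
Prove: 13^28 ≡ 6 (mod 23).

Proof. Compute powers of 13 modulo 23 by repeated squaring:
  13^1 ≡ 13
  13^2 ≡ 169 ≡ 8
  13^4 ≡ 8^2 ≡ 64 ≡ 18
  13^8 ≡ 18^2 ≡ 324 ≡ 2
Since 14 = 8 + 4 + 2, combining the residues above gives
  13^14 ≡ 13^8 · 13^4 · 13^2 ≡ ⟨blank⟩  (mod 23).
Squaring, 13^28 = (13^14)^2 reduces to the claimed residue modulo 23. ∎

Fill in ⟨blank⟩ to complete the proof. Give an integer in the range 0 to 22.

Multiply the listed residues: 2 · 18 · 8 = 36 → 288.
Reducing modulo 23: 288 = 12·23 + 12, so 13^14 ≡ 12.

12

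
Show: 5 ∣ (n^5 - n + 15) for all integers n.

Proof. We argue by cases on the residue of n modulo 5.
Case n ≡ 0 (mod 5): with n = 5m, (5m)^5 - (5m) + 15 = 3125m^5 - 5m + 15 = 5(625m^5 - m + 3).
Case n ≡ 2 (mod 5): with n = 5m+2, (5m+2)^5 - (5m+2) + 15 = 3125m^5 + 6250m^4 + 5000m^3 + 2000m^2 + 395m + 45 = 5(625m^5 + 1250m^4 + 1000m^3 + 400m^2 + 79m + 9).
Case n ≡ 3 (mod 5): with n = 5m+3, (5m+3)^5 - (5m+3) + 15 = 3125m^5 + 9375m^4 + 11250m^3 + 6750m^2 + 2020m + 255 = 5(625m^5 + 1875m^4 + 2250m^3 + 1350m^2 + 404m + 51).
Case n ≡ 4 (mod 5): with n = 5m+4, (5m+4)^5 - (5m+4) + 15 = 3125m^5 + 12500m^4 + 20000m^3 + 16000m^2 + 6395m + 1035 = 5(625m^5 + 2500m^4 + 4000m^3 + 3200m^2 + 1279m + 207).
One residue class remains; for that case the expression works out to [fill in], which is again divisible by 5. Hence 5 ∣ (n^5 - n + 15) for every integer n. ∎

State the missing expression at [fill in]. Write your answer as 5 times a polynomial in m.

5(625m^5 + 625m^4 + 250m^3 + 50m^2 + 4m + 3)

The residues treated are {0, 2, 3, 4}, so the missing case is n ≡ 1 (mod 5); write n = 5m+1.
Then (5m+1)^5 - (5m+1) + 15 = 3125m^5 + 3125m^4 + 1250m^3 + 250m^2 + 20m + 15 = 5(625m^5 + 625m^4 + 250m^3 + 50m^2 + 4m + 3).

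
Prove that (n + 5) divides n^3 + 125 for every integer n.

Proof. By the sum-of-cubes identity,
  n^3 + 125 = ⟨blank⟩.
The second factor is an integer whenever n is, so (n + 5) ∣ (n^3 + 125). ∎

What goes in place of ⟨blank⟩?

a^3 + b^3 = (a + b)(a^2 - ab + b^2). With a = n, b = 5:
n^3 + 125 = (n + 5)(n^2 - 5n + 25).

(n + 5)(n^2 - 5n + 25)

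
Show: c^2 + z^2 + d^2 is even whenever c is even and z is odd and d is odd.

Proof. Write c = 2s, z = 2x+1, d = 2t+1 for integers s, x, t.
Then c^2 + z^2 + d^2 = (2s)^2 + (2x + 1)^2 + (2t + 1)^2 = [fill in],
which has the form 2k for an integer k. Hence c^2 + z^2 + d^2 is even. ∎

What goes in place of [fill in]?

2(2s^2 + 2t^2 + 2t + 2x^2 + 2x + 1)

(2s)^2 + (2x + 1)^2 + (2t + 1)^2 = 4s^2 + 4t^2 + 4t + 4x^2 + 4x + 2
= 2(2s^2 + 2t^2 + 2t + 2x^2 + 2x + 1).
Since 2s^2 + 2t^2 + 2t + 2x^2 + 2x + 1 is an integer, the sum of squares is of the form 2k for an integer k.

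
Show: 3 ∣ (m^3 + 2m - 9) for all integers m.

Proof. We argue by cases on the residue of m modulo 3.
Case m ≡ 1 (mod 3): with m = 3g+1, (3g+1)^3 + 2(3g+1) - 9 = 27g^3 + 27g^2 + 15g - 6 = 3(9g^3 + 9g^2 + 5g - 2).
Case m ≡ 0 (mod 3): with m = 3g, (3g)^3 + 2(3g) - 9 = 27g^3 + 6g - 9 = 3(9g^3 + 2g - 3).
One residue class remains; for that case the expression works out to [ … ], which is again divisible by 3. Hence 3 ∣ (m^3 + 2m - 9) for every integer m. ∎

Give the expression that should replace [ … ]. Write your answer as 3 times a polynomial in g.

3(9g^3 + 18g^2 + 14g + 1)

The residues treated are {1, 0}, so the missing case is m ≡ 2 (mod 3); write m = 3g+2.
Then (3g+2)^3 + 2(3g+2) - 9 = 27g^3 + 54g^2 + 42g + 3 = 3(9g^3 + 18g^2 + 14g + 1).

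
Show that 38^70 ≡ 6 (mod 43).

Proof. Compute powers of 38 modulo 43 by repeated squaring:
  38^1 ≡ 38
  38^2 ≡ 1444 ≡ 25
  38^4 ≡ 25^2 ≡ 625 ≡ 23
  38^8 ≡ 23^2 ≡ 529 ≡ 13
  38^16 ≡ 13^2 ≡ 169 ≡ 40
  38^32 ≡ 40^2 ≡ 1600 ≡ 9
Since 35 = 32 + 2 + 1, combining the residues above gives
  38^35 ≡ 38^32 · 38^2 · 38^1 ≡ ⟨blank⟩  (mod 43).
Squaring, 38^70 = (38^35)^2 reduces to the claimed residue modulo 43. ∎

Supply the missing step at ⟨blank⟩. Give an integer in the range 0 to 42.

36

38^32 · 38^2 · 38^1 ≡ 9 · 25 · 38 = 8550.
8550 mod 43 = 36, so 38^35 ≡ 36 (mod 43).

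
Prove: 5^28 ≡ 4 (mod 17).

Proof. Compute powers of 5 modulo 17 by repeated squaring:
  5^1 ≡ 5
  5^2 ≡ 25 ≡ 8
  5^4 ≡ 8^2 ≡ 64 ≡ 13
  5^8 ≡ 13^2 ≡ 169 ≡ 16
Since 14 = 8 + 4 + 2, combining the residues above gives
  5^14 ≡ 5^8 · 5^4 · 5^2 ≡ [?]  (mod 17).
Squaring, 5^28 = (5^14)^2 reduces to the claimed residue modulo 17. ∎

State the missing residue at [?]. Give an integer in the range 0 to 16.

15

Multiply the listed residues: 16 · 13 · 8 = 208 → 1664.
Reducing modulo 17: 1664 = 97·17 + 15, so 5^14 ≡ 15.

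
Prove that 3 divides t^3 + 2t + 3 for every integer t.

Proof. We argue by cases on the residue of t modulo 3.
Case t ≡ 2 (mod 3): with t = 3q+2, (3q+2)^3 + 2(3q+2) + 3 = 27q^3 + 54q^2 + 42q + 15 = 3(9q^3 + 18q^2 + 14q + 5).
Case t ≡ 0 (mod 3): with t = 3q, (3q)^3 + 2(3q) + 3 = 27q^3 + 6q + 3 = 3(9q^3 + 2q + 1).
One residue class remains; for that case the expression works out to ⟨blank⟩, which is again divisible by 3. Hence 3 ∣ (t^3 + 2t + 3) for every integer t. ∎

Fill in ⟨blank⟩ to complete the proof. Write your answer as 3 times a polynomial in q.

3(9q^3 + 9q^2 + 5q + 2)

The residues treated are {2, 0}, so the missing case is t ≡ 1 (mod 3); write t = 3q+1.
Then (3q+1)^3 + 2(3q+1) + 3 = 27q^3 + 27q^2 + 15q + 6 = 3(9q^3 + 9q^2 + 5q + 2).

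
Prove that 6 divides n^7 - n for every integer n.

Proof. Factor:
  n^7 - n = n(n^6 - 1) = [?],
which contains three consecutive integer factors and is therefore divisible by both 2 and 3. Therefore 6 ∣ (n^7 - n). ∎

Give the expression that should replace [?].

n^6 - 1 = (n^2 - 1)(n^4 + n^2 + 1), and n^2 - 1 = (n-1)(n+1).
So n(n^6 - 1) = (n - 1)n(n + 1)(n^4 + n^2 + 1).

(n - 1)n(n + 1)(n^4 + n^2 + 1)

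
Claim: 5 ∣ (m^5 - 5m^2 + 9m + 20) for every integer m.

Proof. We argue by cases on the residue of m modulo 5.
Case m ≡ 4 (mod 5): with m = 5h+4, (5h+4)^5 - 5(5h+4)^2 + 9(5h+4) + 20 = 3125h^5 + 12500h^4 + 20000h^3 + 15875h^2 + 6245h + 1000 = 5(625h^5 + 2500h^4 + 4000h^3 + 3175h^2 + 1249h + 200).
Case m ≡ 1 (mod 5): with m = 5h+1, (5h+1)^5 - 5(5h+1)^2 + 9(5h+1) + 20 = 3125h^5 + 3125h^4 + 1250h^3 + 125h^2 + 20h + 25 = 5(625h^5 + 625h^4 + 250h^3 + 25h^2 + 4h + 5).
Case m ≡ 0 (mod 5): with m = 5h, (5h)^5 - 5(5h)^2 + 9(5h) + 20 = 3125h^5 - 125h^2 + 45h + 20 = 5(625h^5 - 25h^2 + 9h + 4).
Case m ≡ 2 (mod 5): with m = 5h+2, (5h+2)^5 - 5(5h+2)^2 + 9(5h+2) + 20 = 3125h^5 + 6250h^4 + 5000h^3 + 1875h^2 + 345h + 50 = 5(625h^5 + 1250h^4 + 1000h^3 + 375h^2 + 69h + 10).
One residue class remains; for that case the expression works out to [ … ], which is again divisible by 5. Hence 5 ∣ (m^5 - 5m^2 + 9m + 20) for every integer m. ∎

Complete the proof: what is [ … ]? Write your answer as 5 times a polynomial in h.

5(625h^5 + 1875h^4 + 2250h^3 + 1325h^2 + 384h + 49)

The residues treated are {4, 1, 0, 2}, so the missing case is m ≡ 3 (mod 5); write m = 5h+3.
Then (5h+3)^5 - 5(5h+3)^2 + 9(5h+3) + 20 = 3125h^5 + 9375h^4 + 11250h^3 + 6625h^2 + 1920h + 245 = 5(625h^5 + 1875h^4 + 2250h^3 + 1325h^2 + 384h + 49).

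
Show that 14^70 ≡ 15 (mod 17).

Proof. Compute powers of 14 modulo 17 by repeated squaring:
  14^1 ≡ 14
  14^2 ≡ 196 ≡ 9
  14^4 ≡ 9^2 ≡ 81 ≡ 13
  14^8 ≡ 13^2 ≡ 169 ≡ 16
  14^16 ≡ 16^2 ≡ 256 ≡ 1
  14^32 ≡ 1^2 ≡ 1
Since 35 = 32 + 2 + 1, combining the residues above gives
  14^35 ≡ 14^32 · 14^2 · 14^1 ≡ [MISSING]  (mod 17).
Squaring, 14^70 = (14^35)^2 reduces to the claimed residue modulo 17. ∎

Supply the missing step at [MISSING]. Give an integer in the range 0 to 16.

Multiply the listed residues: 1 · 9 · 14 = 9 → 126.
Reducing modulo 17: 126 = 7·17 + 7, so 14^35 ≡ 7.

7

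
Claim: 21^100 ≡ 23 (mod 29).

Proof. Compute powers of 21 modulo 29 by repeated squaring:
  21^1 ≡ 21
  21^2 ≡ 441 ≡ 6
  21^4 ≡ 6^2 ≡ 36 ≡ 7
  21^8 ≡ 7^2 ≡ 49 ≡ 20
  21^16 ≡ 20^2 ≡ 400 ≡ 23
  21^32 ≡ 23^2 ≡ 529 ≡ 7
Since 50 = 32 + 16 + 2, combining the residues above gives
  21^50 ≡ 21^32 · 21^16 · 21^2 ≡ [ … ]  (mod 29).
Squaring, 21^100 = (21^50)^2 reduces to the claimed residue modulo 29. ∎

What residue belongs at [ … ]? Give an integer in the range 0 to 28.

21^32 · 21^16 · 21^2 ≡ 7 · 23 · 6 = 966.
966 mod 29 = 9, so 21^50 ≡ 9 (mod 29).

9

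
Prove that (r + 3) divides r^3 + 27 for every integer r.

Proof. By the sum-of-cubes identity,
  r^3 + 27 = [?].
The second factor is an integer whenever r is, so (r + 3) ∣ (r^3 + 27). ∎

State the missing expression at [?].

(r + 3)(r^2 - 3r + 9)

Polynomial division of r^3 + 27 by r + 3 leaves remainder 0 and quotient r^2 - 3r + 9.
Hence r^3 + 27 = (r + 3)(r^2 - 3r + 9).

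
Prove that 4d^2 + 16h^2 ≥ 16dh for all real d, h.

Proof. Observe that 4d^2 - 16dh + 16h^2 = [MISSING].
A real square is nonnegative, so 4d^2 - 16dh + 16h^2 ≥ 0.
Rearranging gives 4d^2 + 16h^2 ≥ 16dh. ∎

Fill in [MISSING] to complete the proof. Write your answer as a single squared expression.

(2d - 4h)^2

4d^2 - 16dh + 16h^2 is a perfect-square trinomial: the outer terms are (2d)^2 and (4h)^2, and the cross term is -2·2d·4h.
So 4d^2 - 16dh + 16h^2 = (2d - 4h)^2 ≥ 0.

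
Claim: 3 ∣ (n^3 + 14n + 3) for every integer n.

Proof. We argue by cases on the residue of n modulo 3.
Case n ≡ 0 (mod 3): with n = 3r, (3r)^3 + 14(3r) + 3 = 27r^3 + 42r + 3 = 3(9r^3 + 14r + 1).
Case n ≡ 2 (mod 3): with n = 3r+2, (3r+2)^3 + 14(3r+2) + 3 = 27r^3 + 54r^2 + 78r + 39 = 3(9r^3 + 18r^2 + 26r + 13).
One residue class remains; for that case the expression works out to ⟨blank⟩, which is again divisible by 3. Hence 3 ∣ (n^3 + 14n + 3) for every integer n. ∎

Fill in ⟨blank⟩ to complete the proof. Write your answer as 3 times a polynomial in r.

3(9r^3 + 9r^2 + 17r + 6)

The residues treated are {0, 2}, so the missing case is n ≡ 1 (mod 3); write n = 3r+1.
Then (3r+1)^3 + 14(3r+1) + 3 = 27r^3 + 27r^2 + 51r + 18 = 3(9r^3 + 9r^2 + 17r + 6).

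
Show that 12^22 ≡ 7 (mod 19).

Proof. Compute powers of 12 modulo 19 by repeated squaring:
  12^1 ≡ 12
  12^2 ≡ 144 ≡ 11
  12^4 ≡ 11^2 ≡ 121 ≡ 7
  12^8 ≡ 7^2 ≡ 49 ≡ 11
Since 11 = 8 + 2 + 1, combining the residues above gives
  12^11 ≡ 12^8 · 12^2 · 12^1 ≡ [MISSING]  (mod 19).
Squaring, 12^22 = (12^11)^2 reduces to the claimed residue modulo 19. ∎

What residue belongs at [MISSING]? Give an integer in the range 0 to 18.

12^8 · 12^2 · 12^1 ≡ 11 · 11 · 12 = 1452.
1452 mod 19 = 8, so 12^11 ≡ 8 (mod 19).

8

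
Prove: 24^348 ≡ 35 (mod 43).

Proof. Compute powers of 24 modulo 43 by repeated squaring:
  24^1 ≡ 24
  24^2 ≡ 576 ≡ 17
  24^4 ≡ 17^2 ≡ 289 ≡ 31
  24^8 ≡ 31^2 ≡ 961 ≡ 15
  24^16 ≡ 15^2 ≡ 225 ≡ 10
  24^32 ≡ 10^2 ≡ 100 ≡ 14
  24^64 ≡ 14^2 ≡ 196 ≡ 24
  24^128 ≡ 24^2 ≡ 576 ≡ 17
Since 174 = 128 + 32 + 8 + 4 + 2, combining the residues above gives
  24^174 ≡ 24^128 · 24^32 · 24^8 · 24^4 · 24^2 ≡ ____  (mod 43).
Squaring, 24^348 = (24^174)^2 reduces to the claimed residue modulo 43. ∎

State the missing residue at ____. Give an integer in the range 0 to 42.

11

Multiply the listed residues: 17 · 14 · 15 · 31 · 17 = 238 → 3570 → 110670 → 1881390.
Reducing modulo 43: 1881390 = 43753·43 + 11, so 24^174 ≡ 11.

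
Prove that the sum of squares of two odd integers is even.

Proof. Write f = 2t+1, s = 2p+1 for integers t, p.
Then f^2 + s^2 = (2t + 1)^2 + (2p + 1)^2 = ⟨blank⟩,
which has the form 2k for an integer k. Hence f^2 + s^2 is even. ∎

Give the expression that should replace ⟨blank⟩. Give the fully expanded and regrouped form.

2(2p^2 + 2p + 2t^2 + 2t + 1)

(2t + 1)^2 + (2p + 1)^2 = 4p^2 + 4p + 4t^2 + 4t + 2
= 2(2p^2 + 2p + 2t^2 + 2t + 1).
Since 2p^2 + 2p + 2t^2 + 2t + 1 is an integer, the sum of squares is of the form 2k for an integer k.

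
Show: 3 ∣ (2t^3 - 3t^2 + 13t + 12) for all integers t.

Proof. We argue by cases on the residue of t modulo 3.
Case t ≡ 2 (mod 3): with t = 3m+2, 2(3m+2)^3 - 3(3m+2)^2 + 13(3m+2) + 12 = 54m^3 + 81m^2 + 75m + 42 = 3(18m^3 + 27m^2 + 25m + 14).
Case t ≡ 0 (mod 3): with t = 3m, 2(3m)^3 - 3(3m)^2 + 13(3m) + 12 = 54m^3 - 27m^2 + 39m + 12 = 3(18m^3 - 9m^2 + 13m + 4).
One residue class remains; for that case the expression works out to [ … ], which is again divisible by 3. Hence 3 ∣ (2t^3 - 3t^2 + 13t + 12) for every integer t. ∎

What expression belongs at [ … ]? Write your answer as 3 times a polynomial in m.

3(18m^3 + 9m^2 + 13m + 8)

Only t ≡ 1 (mod 3) is unaccounted for. Put t = 3m+1:
2(3m+1)^3 - 3(3m+1)^2 + 13(3m+1) + 12 expands to 54m^3 + 27m^2 + 39m + 24,
and factoring out 3 leaves 3(18m^3 + 9m^2 + 13m + 8).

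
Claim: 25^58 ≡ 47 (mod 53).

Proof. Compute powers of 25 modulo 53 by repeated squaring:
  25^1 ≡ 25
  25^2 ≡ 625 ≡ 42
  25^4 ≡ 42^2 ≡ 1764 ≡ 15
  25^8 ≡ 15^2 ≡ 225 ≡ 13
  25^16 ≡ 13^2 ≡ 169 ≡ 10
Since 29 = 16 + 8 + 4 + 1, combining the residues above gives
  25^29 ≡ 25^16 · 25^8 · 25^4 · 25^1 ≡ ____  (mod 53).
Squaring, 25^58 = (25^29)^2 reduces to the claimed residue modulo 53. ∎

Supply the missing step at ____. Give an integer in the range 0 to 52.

43

25^16 · 25^8 · 25^4 · 25^1 ≡ 10 · 13 · 15 · 25 = 48750.
48750 mod 53 = 43, so 25^29 ≡ 43 (mod 53).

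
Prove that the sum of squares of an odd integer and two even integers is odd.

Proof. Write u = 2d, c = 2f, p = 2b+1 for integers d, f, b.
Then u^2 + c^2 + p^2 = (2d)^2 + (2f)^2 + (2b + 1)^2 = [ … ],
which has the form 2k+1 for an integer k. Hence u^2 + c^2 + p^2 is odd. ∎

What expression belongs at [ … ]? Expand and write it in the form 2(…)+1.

(2d)^2 + (2f)^2 + (2b + 1)^2 = 4b^2 + 4b + 4d^2 + 4f^2 + 1
= 2(2b^2 + 2b + 2d^2 + 2f^2) + 1.
Since 2b^2 + 2b + 2d^2 + 2f^2 is an integer, the sum of squares is of the form 2k+1 for an integer k.

2(2b^2 + 2b + 2d^2 + 2f^2) + 1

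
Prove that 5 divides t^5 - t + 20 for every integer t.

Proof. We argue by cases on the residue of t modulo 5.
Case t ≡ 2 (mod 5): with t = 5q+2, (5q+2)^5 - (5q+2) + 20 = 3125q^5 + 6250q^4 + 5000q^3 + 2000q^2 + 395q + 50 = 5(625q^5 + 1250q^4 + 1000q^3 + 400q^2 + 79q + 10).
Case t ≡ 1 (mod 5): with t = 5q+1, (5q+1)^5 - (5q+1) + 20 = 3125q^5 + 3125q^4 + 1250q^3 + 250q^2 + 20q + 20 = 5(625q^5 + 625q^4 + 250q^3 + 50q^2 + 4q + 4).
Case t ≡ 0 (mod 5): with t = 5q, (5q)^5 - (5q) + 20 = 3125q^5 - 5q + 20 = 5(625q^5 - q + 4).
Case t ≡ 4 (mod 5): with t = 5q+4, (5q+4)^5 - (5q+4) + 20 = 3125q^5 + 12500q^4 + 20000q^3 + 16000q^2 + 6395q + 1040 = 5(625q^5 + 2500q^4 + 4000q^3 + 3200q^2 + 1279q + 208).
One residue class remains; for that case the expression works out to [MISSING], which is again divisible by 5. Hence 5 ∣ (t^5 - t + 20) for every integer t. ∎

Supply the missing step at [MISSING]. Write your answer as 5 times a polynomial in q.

5(625q^5 + 1875q^4 + 2250q^3 + 1350q^2 + 404q + 52)

The residues treated are {2, 1, 0, 4}, so the missing case is t ≡ 3 (mod 5); write t = 5q+3.
Then (5q+3)^5 - (5q+3) + 20 = 3125q^5 + 9375q^4 + 11250q^3 + 6750q^2 + 2020q + 260 = 5(625q^5 + 1875q^4 + 2250q^3 + 1350q^2 + 404q + 52).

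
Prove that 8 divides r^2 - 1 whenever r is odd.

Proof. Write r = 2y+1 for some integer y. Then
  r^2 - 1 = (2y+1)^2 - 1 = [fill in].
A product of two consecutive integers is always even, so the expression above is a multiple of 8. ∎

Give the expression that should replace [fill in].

(2y+1)^2 - 1 = 4y^2 + 4y + 1 - 1 = 4y^2 + 4y = 4y(y+1).
Since y and y+1 are consecutive, y(y+1) is even, and 4·(even) is a multiple of 8.

4y(y + 1)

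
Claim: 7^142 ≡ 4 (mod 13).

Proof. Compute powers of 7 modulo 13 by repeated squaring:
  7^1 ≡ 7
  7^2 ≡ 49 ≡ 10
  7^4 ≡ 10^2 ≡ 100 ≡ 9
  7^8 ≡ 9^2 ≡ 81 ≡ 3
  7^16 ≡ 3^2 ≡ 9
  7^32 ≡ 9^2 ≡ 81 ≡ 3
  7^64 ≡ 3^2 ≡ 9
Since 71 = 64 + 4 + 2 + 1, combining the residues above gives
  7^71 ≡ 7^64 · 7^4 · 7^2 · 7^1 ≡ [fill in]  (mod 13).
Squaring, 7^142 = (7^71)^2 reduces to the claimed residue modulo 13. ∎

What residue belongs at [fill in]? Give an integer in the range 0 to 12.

2

7^64 · 7^4 · 7^2 · 7^1 ≡ 9 · 9 · 10 · 7 = 5670.
5670 mod 13 = 2, so 7^71 ≡ 2 (mod 13).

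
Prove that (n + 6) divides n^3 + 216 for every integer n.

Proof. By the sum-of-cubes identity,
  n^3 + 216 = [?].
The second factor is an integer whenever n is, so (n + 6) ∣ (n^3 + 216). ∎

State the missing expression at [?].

(n + 6)(n^2 - 6n + 36)

Polynomial division of n^3 + 216 by n + 6 leaves remainder 0 and quotient n^2 - 6n + 36.
Hence n^3 + 216 = (n + 6)(n^2 - 6n + 36).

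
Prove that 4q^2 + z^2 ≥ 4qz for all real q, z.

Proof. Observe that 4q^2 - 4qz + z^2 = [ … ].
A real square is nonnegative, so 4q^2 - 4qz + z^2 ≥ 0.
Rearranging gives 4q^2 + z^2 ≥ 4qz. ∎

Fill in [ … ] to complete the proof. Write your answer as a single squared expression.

(2q - z)^2

The leading and trailing coefficients are 2^2 and 1^2, and 4 = 2·2·1, so the trinomial is (2q - z)^2.
Hence 4q^2 - 4qz + z^2 ≥ 0.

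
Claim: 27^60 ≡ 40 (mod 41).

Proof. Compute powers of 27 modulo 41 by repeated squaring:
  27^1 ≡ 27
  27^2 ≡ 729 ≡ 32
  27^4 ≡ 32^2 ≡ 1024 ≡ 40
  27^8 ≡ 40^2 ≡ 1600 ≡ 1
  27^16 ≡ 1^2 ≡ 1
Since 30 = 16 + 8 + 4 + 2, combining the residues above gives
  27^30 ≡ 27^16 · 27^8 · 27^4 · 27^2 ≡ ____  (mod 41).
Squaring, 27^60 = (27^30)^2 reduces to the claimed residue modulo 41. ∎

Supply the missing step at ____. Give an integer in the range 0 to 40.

9

Multiply the listed residues: 1 · 1 · 40 · 32 = 1 → 40 → 1280.
Reducing modulo 41: 1280 = 31·41 + 9, so 27^30 ≡ 9.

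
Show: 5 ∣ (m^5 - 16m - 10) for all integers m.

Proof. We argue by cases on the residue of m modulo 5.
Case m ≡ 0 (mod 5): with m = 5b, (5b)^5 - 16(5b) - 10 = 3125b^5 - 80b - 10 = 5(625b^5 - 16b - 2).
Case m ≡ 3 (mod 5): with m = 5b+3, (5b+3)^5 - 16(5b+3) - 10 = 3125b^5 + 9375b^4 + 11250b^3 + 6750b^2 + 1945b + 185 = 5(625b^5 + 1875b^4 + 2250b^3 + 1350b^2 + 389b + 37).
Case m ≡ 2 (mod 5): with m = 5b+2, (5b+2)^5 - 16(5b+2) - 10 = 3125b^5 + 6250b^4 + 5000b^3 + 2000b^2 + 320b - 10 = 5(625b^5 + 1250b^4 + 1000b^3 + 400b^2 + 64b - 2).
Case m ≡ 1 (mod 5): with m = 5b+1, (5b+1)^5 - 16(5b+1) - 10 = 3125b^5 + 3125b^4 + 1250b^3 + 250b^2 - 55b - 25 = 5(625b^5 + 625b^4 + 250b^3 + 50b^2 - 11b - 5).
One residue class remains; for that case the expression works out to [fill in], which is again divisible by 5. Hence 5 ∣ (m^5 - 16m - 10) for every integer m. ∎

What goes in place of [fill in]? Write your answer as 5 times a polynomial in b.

5(625b^5 + 2500b^4 + 4000b^3 + 3200b^2 + 1264b + 190)

The residues treated are {0, 3, 2, 1}, so the missing case is m ≡ 4 (mod 5); write m = 5b+4.
Then (5b+4)^5 - 16(5b+4) - 10 = 3125b^5 + 12500b^4 + 20000b^3 + 16000b^2 + 6320b + 950 = 5(625b^5 + 2500b^4 + 4000b^3 + 3200b^2 + 1264b + 190).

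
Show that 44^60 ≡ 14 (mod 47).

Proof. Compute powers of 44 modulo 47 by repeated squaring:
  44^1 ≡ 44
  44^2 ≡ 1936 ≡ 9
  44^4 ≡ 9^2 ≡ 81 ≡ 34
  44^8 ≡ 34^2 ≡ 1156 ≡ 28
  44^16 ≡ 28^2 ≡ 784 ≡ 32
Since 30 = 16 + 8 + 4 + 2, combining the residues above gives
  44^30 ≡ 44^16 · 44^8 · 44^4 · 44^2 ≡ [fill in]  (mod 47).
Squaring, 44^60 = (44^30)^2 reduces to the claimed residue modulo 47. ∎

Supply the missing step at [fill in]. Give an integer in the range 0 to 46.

44^16 · 44^8 · 44^4 · 44^2 ≡ 32 · 28 · 34 · 9 = 274176.
274176 mod 47 = 25, so 44^30 ≡ 25 (mod 47).

25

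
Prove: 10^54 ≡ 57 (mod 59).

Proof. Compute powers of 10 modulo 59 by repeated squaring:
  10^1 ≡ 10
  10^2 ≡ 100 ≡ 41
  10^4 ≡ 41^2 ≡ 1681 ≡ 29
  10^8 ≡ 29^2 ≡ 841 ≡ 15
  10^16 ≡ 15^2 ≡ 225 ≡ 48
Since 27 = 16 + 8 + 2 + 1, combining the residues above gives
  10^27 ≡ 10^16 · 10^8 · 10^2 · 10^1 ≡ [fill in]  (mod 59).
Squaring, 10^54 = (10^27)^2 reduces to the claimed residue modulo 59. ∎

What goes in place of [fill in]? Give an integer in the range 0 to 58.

Multiply the listed residues: 48 · 15 · 41 · 10 = 720 → 29520 → 295200.
Reducing modulo 59: 295200 = 5003·59 + 23, so 10^27 ≡ 23.

23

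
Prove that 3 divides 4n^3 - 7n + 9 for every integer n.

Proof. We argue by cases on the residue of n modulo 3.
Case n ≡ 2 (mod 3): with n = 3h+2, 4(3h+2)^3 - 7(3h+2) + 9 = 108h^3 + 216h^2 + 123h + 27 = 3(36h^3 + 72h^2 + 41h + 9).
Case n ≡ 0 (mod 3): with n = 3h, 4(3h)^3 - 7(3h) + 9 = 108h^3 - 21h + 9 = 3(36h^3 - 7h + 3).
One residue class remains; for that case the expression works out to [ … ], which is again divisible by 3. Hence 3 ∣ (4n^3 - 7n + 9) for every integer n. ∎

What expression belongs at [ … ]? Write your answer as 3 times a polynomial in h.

The residues treated are {2, 0}, so the missing case is n ≡ 1 (mod 3); write n = 3h+1.
Then 4(3h+1)^3 - 7(3h+1) + 9 = 108h^3 + 108h^2 + 15h + 6 = 3(36h^3 + 36h^2 + 5h + 2).

3(36h^3 + 36h^2 + 5h + 2)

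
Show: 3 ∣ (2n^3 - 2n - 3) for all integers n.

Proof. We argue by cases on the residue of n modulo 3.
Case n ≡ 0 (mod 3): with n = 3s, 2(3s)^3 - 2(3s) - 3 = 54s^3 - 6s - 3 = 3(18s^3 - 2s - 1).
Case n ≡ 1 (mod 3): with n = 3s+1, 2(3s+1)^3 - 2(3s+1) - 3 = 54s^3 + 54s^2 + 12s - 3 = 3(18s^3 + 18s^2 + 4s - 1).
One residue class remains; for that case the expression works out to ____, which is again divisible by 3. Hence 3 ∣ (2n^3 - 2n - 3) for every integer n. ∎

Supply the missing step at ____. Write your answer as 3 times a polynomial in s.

Only n ≡ 2 (mod 3) is unaccounted for. Put n = 3s+2:
2(3s+2)^3 - 2(3s+2) - 3 expands to 54s^3 + 108s^2 + 66s + 9,
and factoring out 3 leaves 3(18s^3 + 36s^2 + 22s + 3).

3(18s^3 + 36s^2 + 22s + 3)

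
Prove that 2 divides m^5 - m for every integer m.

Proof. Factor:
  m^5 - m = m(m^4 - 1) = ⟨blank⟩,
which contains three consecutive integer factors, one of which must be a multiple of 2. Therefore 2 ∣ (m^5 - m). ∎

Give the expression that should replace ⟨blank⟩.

(m - 1)m(m + 1)(m^2 + 1)

m^4 - 1 = (m^2 - 1)(m^2 + 1), and m^2 - 1 = (m-1)(m+1).
So m(m^4 - 1) = (m - 1)m(m + 1)(m^2 + 1).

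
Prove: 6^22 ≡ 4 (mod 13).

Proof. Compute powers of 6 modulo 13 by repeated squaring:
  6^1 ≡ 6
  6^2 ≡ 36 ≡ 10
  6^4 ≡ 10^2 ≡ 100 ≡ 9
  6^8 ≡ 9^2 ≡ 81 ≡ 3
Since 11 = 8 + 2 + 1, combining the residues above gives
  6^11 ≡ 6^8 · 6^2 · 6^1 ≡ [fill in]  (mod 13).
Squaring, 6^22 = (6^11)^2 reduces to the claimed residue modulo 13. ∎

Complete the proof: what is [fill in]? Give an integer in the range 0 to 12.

11

Multiply the listed residues: 3 · 10 · 6 = 30 → 180.
Reducing modulo 13: 180 = 13·13 + 11, so 6^11 ≡ 11.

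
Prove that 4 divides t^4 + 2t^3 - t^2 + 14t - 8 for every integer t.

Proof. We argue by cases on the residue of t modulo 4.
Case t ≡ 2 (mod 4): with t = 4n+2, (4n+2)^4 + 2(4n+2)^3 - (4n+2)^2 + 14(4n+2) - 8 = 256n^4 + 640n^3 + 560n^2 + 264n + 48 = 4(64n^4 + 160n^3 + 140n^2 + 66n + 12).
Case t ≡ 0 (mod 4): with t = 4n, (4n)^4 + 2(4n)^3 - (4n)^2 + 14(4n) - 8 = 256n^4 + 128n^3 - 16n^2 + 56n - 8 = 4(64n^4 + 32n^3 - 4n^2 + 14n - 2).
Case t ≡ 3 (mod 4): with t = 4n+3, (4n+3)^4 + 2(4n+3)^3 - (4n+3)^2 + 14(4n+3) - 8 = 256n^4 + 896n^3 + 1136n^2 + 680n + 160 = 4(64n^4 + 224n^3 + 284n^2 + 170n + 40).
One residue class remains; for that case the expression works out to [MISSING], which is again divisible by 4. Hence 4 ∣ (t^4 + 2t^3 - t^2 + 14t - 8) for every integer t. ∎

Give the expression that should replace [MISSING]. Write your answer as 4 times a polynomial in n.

Only t ≡ 1 (mod 4) is unaccounted for. Put t = 4n+1:
(4n+1)^4 + 2(4n+1)^3 - (4n+1)^2 + 14(4n+1) - 8 expands to 256n^4 + 384n^3 + 176n^2 + 88n + 8,
and factoring out 4 leaves 4(64n^4 + 96n^3 + 44n^2 + 22n + 2).

4(64n^4 + 96n^3 + 44n^2 + 22n + 2)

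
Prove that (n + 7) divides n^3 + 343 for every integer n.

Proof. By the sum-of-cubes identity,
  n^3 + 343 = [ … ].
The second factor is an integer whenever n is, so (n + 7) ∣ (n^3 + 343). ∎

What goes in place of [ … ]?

(n + 7)(n^2 - 7n + 49)

a^3 + b^3 = (a + b)(a^2 - ab + b^2). With a = n, b = 7:
n^3 + 343 = (n + 7)(n^2 - 7n + 49).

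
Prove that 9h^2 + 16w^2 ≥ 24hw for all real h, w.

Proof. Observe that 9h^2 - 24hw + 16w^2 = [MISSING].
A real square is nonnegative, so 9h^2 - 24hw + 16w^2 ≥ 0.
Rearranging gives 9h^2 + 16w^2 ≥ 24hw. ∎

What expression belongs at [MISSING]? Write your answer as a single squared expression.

(3h - 4w)^2

The leading and trailing coefficients are 3^2 and 4^2, and 24 = 2·3·4, so the trinomial is (3h - 4w)^2.
Hence 9h^2 - 24hw + 16w^2 ≥ 0.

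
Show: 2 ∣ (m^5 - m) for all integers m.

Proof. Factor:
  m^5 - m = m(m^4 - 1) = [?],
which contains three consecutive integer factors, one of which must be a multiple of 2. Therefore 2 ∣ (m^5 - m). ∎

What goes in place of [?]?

(m - 1)m(m + 1)(m^2 + 1)

m^4 - 1 = (m^2 - 1)(m^2 + 1), and m^2 - 1 = (m-1)(m+1).
So m(m^4 - 1) = (m - 1)m(m + 1)(m^2 + 1).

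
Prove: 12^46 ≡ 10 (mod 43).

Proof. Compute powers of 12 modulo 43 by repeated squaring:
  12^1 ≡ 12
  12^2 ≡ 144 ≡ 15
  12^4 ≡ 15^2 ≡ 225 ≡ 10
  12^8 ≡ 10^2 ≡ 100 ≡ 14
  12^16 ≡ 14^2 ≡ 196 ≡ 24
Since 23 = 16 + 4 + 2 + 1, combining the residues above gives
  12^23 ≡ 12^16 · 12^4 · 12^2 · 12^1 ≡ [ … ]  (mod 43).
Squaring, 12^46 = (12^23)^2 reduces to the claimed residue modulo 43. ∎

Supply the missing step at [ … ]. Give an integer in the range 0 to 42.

28

12^16 · 12^4 · 12^2 · 12^1 ≡ 24 · 10 · 15 · 12 = 43200.
43200 mod 43 = 28, so 12^23 ≡ 28 (mod 43).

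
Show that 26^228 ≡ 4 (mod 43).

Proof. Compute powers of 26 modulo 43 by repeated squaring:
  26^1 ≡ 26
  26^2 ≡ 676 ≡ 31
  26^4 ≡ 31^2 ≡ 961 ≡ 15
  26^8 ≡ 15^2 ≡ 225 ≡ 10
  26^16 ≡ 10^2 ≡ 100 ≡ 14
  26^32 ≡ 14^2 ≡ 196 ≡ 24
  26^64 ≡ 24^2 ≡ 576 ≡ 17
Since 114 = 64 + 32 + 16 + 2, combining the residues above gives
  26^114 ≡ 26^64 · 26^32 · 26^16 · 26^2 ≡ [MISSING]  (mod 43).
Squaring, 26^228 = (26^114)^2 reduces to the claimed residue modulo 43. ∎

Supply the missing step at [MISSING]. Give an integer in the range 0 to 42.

41

26^64 · 26^32 · 26^16 · 26^2 ≡ 17 · 24 · 14 · 31 = 177072.
177072 mod 43 = 41, so 26^114 ≡ 41 (mod 43).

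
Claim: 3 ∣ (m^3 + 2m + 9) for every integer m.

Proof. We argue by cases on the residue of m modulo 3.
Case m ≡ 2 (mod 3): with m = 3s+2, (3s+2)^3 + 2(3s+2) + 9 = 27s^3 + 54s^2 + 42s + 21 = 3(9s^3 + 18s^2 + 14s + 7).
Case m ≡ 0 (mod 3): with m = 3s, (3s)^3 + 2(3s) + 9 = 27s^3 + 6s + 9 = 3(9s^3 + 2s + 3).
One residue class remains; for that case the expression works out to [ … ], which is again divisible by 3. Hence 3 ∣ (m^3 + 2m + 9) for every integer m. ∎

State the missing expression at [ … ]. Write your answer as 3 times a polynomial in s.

The residues treated are {2, 0}, so the missing case is m ≡ 1 (mod 3); write m = 3s+1.
Then (3s+1)^3 + 2(3s+1) + 9 = 27s^3 + 27s^2 + 15s + 12 = 3(9s^3 + 9s^2 + 5s + 4).

3(9s^3 + 9s^2 + 5s + 4)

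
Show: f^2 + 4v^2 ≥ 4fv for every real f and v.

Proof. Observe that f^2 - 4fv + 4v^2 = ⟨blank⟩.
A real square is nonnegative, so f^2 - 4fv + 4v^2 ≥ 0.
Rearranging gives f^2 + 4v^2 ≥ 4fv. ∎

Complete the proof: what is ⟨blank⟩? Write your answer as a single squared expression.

f^2 - 4fv + 4v^2 is a perfect-square trinomial: the outer terms are (f)^2 and (2v)^2, and the cross term is -2·f·2v.
So f^2 - 4fv + 4v^2 = (f - 2v)^2 ≥ 0.

(f - 2v)^2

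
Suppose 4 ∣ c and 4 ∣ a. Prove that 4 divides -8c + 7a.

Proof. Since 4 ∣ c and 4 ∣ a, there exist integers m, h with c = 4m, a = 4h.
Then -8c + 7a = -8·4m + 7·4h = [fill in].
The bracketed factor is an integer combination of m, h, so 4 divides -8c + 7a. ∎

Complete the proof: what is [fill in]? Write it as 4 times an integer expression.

4(7h - 8m)

Pull the common 4 out of every term: -8·4m + 7·4h = 4(7h - 8m).
7h - 8m is an integer, which exhibits the divisibility.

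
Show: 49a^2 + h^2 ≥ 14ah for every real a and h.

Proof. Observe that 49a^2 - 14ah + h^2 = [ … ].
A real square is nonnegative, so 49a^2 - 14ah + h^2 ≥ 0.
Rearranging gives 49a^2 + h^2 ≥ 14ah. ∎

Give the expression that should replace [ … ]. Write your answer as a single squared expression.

(7a - h)^2

The leading and trailing coefficients are 7^2 and 1^2, and 14 = 2·7·1, so the trinomial is (7a - h)^2.
Hence 49a^2 - 14ah + h^2 ≥ 0.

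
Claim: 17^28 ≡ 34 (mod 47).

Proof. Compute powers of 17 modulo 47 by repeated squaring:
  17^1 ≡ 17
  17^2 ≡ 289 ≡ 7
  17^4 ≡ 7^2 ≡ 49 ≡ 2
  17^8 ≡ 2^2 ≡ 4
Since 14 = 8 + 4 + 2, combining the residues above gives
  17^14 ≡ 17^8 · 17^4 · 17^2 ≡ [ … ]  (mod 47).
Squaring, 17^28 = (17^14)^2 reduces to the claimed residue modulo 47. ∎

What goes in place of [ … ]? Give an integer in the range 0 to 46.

Multiply the listed residues: 4 · 2 · 7 = 8 → 56.
Reducing modulo 47: 56 = 1·47 + 9, so 17^14 ≡ 9.

9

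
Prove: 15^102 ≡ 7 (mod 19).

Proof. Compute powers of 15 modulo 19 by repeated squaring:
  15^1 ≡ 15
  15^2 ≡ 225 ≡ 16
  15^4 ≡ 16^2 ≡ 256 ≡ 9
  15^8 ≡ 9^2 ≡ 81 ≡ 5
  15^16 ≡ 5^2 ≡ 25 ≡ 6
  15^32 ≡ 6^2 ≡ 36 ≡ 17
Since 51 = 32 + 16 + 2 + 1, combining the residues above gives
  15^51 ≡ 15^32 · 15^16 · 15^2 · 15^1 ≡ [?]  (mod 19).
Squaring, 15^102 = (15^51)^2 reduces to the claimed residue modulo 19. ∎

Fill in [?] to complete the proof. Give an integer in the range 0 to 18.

15^32 · 15^16 · 15^2 · 15^1 ≡ 17 · 6 · 16 · 15 = 24480.
24480 mod 19 = 8, so 15^51 ≡ 8 (mod 19).

8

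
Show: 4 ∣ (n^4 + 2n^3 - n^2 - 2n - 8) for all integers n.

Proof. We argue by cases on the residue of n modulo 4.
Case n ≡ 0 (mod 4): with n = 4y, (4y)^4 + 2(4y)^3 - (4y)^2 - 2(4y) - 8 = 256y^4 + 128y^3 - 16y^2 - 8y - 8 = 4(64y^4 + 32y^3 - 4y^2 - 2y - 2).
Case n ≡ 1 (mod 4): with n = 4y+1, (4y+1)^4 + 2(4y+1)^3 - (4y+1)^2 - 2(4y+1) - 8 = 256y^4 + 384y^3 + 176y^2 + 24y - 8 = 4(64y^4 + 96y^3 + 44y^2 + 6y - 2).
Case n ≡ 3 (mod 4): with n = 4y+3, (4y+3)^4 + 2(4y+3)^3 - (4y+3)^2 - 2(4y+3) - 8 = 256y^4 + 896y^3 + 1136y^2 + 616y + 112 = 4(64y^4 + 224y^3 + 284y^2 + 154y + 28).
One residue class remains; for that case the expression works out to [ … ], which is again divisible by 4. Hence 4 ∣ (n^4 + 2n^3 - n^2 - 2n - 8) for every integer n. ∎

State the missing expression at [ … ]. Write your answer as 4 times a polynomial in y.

4(64y^4 + 160y^3 + 140y^2 + 50y + 4)

Only n ≡ 2 (mod 4) is unaccounted for. Put n = 4y+2:
(4y+2)^4 + 2(4y+2)^3 - (4y+2)^2 - 2(4y+2) - 8 expands to 256y^4 + 640y^3 + 560y^2 + 200y + 16,
and factoring out 4 leaves 4(64y^4 + 160y^3 + 140y^2 + 50y + 4).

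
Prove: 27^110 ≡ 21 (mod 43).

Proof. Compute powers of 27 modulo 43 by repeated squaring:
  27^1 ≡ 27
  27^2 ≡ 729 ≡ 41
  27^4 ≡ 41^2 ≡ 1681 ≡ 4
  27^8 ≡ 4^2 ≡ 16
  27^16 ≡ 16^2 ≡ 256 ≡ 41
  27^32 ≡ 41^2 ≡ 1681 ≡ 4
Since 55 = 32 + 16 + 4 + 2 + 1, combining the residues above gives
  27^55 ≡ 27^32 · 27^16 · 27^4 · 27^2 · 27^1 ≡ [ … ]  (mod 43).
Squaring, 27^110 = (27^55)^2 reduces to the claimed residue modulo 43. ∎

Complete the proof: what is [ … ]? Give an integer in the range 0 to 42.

8

27^32 · 27^16 · 27^4 · 27^2 · 27^1 ≡ 4 · 41 · 4 · 41 · 27 = 726192.
726192 mod 43 = 8, so 27^55 ≡ 8 (mod 43).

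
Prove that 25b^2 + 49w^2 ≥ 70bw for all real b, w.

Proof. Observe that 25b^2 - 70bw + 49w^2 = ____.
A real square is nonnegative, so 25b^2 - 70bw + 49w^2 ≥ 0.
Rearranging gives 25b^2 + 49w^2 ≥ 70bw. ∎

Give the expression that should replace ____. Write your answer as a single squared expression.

25b^2 - 70bw + 49w^2 is a perfect-square trinomial: the outer terms are (5b)^2 and (7w)^2, and the cross term is -2·5b·7w.
So 25b^2 - 70bw + 49w^2 = (5b - 7w)^2 ≥ 0.

(5b - 7w)^2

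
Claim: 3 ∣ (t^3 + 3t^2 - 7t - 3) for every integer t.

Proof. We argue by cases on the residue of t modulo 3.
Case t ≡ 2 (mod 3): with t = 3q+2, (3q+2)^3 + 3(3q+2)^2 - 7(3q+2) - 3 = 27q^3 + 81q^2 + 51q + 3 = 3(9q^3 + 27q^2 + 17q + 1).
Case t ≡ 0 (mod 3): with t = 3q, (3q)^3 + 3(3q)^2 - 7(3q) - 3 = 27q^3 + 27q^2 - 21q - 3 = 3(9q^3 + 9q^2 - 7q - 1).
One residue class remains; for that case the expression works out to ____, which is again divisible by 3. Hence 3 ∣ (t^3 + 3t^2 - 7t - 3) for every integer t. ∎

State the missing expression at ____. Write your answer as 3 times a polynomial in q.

3(9q^3 + 18q^2 + 2q - 2)

Only t ≡ 1 (mod 3) is unaccounted for. Put t = 3q+1:
(3q+1)^3 + 3(3q+1)^2 - 7(3q+1) - 3 expands to 27q^3 + 54q^2 + 6q - 6,
and factoring out 3 leaves 3(9q^3 + 18q^2 + 2q - 2).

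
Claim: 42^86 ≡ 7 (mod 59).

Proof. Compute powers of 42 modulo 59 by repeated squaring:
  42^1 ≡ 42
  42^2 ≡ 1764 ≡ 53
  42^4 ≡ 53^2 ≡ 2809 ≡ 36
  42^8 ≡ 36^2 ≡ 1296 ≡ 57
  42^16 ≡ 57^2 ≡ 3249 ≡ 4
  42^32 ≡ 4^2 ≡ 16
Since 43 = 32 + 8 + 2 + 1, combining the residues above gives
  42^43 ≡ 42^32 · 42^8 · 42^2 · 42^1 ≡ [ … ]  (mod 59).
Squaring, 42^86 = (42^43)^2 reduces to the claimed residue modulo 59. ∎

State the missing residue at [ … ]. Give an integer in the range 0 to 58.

40

42^32 · 42^8 · 42^2 · 42^1 ≡ 16 · 57 · 53 · 42 = 2030112.
2030112 mod 59 = 40, so 42^43 ≡ 40 (mod 59).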